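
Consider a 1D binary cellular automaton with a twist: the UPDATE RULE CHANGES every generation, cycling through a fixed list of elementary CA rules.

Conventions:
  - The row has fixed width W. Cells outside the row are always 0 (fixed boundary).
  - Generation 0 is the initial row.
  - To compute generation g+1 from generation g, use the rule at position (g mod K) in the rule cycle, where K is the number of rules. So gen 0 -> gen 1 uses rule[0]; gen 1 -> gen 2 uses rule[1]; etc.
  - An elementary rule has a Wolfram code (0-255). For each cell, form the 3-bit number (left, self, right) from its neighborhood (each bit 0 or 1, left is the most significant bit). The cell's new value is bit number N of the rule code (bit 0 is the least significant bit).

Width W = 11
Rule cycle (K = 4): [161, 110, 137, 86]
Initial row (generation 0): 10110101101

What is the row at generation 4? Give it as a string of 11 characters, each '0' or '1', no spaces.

Answer: 11100111110

Derivation:
Gen 0: 10110101101
Gen 1 (rule 161): 01001010010
Gen 2 (rule 110): 11011110110
Gen 3 (rule 137): 10011100100
Gen 4 (rule 86): 11100111110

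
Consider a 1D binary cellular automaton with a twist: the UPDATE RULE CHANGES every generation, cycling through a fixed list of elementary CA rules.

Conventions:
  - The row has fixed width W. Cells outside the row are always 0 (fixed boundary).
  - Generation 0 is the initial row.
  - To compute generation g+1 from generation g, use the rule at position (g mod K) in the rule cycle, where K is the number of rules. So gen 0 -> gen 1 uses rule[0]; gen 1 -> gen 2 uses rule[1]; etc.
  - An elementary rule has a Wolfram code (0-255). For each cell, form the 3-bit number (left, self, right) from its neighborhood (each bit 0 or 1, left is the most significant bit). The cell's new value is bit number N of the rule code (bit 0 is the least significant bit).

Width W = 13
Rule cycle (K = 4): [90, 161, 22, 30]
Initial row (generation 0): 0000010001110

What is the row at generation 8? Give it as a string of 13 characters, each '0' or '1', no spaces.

Gen 0: 0000010001110
Gen 1 (rule 90): 0000101011011
Gen 2 (rule 161): 1110010100100
Gen 3 (rule 22): 0001110111110
Gen 4 (rule 30): 0011000100001
Gen 5 (rule 90): 0111101010010
Gen 6 (rule 161): 0011010100000
Gen 7 (rule 22): 0100010110000
Gen 8 (rule 30): 1110110101000

Answer: 1110110101000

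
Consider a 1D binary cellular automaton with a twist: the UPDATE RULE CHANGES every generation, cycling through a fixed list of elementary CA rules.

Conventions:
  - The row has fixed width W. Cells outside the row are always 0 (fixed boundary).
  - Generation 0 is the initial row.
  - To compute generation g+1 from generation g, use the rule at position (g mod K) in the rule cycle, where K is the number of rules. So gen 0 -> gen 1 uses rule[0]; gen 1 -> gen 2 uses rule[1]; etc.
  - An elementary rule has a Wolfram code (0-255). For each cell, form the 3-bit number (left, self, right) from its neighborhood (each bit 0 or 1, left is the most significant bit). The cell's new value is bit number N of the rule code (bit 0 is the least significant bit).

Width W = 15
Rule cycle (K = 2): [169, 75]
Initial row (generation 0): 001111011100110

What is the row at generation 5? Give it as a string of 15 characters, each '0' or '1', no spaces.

Answer: 100011110101110

Derivation:
Gen 0: 001111011100110
Gen 1 (rule 169): 101110111000100
Gen 2 (rule 75): 001010101011001
Gen 3 (rule 169): 100101010110000
Gen 4 (rule 75): 001000000110111
Gen 5 (rule 169): 100011110101110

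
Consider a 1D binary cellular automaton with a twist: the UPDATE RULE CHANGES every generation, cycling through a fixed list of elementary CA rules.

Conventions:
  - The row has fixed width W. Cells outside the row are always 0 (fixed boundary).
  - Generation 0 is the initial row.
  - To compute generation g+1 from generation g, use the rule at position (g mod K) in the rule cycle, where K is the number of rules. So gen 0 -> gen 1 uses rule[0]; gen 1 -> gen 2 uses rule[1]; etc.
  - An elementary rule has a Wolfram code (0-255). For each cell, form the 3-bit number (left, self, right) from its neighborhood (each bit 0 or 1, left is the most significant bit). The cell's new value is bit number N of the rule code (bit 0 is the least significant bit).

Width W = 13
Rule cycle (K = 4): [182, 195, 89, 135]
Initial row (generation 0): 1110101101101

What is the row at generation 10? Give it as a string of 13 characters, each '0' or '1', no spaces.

Answer: 1010001011010

Derivation:
Gen 0: 1110101101101
Gen 1 (rule 182): 0101110010011
Gen 2 (rule 195): 1000110100101
Gen 3 (rule 89): 0110110010000
Gen 4 (rule 135): 1000000110111
Gen 5 (rule 182): 1100001001010
Gen 6 (rule 195): 0101110010000
Gen 7 (rule 89): 0001011001111
Gen 8 (rule 135): 1111000010110
Gen 9 (rule 182): 0110100111001
Gen 10 (rule 195): 1010001011010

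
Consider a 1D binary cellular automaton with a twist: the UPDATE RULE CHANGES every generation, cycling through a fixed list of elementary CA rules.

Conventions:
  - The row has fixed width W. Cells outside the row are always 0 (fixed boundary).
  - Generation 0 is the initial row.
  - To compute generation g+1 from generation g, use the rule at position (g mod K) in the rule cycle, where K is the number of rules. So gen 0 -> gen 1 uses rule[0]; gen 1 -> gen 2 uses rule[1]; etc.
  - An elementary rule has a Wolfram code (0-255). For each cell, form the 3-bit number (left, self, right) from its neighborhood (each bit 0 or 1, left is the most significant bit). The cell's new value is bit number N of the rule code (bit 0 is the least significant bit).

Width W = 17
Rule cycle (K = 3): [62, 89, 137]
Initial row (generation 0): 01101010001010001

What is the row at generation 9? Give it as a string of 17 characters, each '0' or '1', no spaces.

Gen 0: 01101010001010001
Gen 1 (rule 62): 11011111011111011
Gen 2 (rule 89): 11010001010001011
Gen 3 (rule 137): 10000100000100010
Gen 4 (rule 62): 11001110001110111
Gen 5 (rule 89): 11101011101010101
Gen 6 (rule 137): 11000011000000000
Gen 7 (rule 62): 10100110100000000
Gen 8 (rule 89): 00010110011111111
Gen 9 (rule 137): 11000100011111110

Answer: 11000100011111110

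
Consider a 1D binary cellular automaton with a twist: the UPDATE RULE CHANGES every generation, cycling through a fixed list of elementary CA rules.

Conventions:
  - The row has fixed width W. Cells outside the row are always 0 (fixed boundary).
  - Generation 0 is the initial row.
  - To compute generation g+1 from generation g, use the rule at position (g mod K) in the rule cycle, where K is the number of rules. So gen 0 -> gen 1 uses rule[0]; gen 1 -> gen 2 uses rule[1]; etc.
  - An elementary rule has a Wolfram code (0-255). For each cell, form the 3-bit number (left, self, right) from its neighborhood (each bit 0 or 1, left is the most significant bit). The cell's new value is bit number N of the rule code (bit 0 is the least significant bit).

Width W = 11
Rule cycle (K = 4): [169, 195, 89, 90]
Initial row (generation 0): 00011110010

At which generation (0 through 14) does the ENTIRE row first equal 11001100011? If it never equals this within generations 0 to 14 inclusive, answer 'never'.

Answer: never

Derivation:
Gen 0: 00011110010
Gen 1 (rule 169): 11011100000
Gen 2 (rule 195): 01001101111
Gen 3 (rule 89): 00101101001
Gen 4 (rule 90): 01001100110
Gen 5 (rule 169): 00001000100
Gen 6 (rule 195): 11110011001
Gen 7 (rule 89): 10011011100
Gen 8 (rule 90): 01111010110
Gen 9 (rule 169): 01110101100
Gen 10 (rule 195): 10110000101
Gen 11 (rule 89): 00111110000
Gen 12 (rule 90): 01100011000
Gen 13 (rule 169): 01001010011
Gen 14 (rule 195): 10010000101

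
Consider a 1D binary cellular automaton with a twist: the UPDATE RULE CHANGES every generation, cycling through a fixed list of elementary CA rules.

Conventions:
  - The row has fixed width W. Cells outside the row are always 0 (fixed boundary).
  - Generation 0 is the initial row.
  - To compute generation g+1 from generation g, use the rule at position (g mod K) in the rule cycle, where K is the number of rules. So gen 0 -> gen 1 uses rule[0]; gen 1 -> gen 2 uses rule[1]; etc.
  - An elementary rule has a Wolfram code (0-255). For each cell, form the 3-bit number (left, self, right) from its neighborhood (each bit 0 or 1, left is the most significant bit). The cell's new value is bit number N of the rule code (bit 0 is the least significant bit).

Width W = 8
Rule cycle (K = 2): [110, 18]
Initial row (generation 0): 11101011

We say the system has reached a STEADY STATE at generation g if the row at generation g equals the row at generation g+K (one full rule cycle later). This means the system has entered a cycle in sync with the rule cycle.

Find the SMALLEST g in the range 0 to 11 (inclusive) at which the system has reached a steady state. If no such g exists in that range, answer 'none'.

Answer: 2

Derivation:
Gen 0: 11101011
Gen 1 (rule 110): 10111111
Gen 2 (rule 18): 00000000
Gen 3 (rule 110): 00000000
Gen 4 (rule 18): 00000000
Gen 5 (rule 110): 00000000
Gen 6 (rule 18): 00000000
Gen 7 (rule 110): 00000000
Gen 8 (rule 18): 00000000
Gen 9 (rule 110): 00000000
Gen 10 (rule 18): 00000000
Gen 11 (rule 110): 00000000
Gen 12 (rule 18): 00000000
Gen 13 (rule 110): 00000000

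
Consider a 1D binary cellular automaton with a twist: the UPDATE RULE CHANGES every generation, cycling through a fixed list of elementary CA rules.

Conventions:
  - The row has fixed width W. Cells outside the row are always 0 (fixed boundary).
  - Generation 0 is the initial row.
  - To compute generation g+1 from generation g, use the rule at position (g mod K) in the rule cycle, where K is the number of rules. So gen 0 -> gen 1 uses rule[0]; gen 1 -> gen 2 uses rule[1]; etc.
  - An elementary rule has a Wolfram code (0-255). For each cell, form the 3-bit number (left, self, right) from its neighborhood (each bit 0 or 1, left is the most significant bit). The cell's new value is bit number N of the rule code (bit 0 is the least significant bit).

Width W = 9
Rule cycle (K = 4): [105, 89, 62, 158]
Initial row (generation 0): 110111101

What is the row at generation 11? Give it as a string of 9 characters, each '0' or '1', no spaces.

Answer: 110011110

Derivation:
Gen 0: 110111101
Gen 1 (rule 105): 111100110
Gen 2 (rule 89): 100110111
Gen 3 (rule 62): 111101100
Gen 4 (rule 158): 111001010
Gen 5 (rule 105): 101000100
Gen 6 (rule 89): 000110011
Gen 7 (rule 62): 001101110
Gen 8 (rule 158): 011001101
Gen 9 (rule 105): 011001110
Gen 10 (rule 89): 011101011
Gen 11 (rule 62): 110011110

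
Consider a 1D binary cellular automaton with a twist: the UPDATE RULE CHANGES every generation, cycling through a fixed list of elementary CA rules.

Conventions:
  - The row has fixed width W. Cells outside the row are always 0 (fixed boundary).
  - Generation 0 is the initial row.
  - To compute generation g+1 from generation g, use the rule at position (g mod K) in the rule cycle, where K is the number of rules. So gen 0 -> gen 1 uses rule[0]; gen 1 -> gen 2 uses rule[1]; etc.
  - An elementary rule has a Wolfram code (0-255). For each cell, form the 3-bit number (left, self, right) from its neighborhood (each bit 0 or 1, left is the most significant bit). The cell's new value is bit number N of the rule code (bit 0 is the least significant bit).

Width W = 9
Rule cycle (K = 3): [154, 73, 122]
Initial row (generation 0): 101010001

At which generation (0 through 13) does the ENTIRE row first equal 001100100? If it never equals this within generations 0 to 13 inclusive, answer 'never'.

Gen 0: 101010001
Gen 1 (rule 154): 000001010
Gen 2 (rule 73): 111100000
Gen 3 (rule 122): 100110000
Gen 4 (rule 154): 011101000
Gen 5 (rule 73): 010100011
Gen 6 (rule 122): 101010111
Gen 7 (rule 154): 000000110
Gen 8 (rule 73): 111110110
Gen 9 (rule 122): 100011111
Gen 10 (rule 154): 010111110
Gen 11 (rule 73): 000100010
Gen 12 (rule 122): 001010101
Gen 13 (rule 154): 010000000

Answer: never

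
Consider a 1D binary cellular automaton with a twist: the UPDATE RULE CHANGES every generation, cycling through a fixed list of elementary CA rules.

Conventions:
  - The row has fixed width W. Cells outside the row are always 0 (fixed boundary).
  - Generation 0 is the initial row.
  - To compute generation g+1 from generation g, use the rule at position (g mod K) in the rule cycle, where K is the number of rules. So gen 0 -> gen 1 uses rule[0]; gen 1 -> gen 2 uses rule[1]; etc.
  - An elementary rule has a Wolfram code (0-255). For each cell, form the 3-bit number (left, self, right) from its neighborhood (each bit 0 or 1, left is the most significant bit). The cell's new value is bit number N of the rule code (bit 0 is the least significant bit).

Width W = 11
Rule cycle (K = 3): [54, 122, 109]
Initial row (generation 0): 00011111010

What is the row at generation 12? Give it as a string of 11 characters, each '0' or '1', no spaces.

Answer: 11111111110

Derivation:
Gen 0: 00011111010
Gen 1 (rule 54): 00100000111
Gen 2 (rule 122): 01010001101
Gen 3 (rule 109): 01110101111
Gen 4 (rule 54): 10001110000
Gen 5 (rule 122): 01011011000
Gen 6 (rule 109): 01111111011
Gen 7 (rule 54): 10000000100
Gen 8 (rule 122): 01000001010
Gen 9 (rule 109): 01011101110
Gen 10 (rule 54): 11100010001
Gen 11 (rule 122): 10110101010
Gen 12 (rule 109): 11111111110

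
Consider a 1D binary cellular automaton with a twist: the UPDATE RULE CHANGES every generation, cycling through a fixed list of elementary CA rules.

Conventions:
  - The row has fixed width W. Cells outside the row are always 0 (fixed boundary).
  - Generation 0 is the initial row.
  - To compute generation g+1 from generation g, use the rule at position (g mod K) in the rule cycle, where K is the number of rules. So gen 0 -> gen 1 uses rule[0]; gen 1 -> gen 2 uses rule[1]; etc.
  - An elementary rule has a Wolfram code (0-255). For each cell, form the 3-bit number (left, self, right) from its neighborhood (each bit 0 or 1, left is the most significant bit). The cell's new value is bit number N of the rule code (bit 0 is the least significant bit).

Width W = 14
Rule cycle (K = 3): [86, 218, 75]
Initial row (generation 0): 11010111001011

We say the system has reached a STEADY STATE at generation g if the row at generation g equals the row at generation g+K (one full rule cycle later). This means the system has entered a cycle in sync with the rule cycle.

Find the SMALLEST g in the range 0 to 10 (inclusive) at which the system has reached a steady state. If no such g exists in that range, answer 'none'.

Gen 0: 11010111001011
Gen 1 (rule 86): 01010001111001
Gen 2 (rule 218): 10001011111110
Gen 3 (rule 75): 00110010000010
Gen 4 (rule 86): 01011111000111
Gen 5 (rule 218): 10011111101111
Gen 6 (rule 75): 00110000101001
Gen 7 (rule 86): 01011001101111
Gen 8 (rule 218): 10011111101111
Gen 9 (rule 75): 00110000101001
Gen 10 (rule 86): 01011001101111
Gen 11 (rule 218): 10011111101111
Gen 12 (rule 75): 00110000101001
Gen 13 (rule 86): 01011001101111

Answer: 5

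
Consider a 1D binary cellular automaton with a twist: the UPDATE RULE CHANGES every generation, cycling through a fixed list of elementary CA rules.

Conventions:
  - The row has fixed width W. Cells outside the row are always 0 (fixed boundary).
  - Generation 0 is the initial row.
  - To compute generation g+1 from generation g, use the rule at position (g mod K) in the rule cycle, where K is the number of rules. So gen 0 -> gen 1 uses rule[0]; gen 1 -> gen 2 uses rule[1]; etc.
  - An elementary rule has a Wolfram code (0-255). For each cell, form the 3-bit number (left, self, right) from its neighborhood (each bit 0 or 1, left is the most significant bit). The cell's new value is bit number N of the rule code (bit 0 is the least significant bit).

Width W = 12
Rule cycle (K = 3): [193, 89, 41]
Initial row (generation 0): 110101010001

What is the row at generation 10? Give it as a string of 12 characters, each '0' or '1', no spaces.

Answer: 001111110010

Derivation:
Gen 0: 110101010001
Gen 1 (rule 193): 010000000100
Gen 2 (rule 89): 001111110011
Gen 3 (rule 41): 101000000010
Gen 4 (rule 193): 000011111000
Gen 5 (rule 89): 111010001111
Gen 6 (rule 41): 100100101000
Gen 7 (rule 193): 000000000011
Gen 8 (rule 89): 111111111011
Gen 9 (rule 41): 100000000110
Gen 10 (rule 193): 001111110010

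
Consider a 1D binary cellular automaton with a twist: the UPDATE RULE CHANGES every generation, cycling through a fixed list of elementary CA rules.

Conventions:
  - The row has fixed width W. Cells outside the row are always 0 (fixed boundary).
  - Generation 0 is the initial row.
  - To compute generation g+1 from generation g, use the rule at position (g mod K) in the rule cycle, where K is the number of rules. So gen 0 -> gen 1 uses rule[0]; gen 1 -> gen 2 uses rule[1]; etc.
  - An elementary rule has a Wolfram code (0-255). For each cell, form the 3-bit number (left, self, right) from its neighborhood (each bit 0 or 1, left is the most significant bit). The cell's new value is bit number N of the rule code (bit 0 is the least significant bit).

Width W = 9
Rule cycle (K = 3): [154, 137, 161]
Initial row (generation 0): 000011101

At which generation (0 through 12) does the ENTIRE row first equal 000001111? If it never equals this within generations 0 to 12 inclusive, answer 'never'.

Answer: 5

Derivation:
Gen 0: 000011101
Gen 1 (rule 154): 000111000
Gen 2 (rule 137): 110110011
Gen 3 (rule 161): 001000000
Gen 4 (rule 154): 010100000
Gen 5 (rule 137): 000001111
Gen 6 (rule 161): 111100110
Gen 7 (rule 154): 111011101
Gen 8 (rule 137): 110011000
Gen 9 (rule 161): 000000011
Gen 10 (rule 154): 000000110
Gen 11 (rule 137): 111110100
Gen 12 (rule 161): 011101001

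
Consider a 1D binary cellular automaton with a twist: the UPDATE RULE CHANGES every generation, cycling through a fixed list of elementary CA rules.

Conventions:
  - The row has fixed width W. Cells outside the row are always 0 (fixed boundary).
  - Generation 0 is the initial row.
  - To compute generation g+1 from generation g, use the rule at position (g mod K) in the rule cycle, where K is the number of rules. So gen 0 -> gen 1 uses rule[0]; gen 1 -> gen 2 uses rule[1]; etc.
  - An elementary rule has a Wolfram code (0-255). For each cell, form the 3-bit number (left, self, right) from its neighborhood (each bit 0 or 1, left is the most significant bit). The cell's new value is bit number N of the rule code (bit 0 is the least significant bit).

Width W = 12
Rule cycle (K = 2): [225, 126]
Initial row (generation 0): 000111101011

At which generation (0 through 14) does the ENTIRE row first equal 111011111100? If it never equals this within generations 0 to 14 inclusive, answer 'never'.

Answer: 6

Derivation:
Gen 0: 000111101011
Gen 1 (rule 225): 110011110101
Gen 2 (rule 126): 111110011111
Gen 3 (rule 225): 011110001111
Gen 4 (rule 126): 110011011001
Gen 5 (rule 225): 010001101000
Gen 6 (rule 126): 111011111100
Gen 7 (rule 225): 011101111101
Gen 8 (rule 126): 110111000111
Gen 9 (rule 225): 011011010011
Gen 10 (rule 126): 111111111111
Gen 11 (rule 225): 011111111111
Gen 12 (rule 126): 110000000001
Gen 13 (rule 225): 010111111100
Gen 14 (rule 126): 111100000110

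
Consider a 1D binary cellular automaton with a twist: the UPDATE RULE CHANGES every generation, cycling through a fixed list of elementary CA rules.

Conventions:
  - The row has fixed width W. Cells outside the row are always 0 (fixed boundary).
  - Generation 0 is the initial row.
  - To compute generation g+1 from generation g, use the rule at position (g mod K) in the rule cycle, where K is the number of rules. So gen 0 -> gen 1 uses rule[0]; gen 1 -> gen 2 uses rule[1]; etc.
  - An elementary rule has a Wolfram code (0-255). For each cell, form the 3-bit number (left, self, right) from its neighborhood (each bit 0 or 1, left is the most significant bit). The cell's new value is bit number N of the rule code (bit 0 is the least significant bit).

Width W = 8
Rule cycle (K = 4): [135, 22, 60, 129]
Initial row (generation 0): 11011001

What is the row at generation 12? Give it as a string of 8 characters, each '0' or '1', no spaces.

Gen 0: 11011001
Gen 1 (rule 135): 00000011
Gen 2 (rule 22): 00000100
Gen 3 (rule 60): 00000110
Gen 4 (rule 129): 11110000
Gen 5 (rule 135): 01100111
Gen 6 (rule 22): 10011000
Gen 7 (rule 60): 11010100
Gen 8 (rule 129): 00000001
Gen 9 (rule 135): 11111111
Gen 10 (rule 22): 00000000
Gen 11 (rule 60): 00000000
Gen 12 (rule 129): 11111111

Answer: 11111111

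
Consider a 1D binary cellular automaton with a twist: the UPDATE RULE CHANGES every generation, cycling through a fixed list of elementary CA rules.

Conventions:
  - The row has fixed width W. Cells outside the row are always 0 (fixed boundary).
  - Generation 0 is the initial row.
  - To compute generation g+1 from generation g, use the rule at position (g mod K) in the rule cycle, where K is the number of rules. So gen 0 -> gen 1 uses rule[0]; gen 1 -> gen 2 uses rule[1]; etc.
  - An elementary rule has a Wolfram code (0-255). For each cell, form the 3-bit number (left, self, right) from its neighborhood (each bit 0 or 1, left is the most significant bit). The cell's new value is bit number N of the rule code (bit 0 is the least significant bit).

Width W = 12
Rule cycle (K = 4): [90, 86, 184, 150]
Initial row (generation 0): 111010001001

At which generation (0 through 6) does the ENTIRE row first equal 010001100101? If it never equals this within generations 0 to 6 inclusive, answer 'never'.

Answer: 6

Derivation:
Gen 0: 111010001001
Gen 1 (rule 90): 101001010110
Gen 2 (rule 86): 101111010011
Gen 3 (rule 184): 011110101010
Gen 4 (rule 150): 101100101011
Gen 5 (rule 90): 001111000011
Gen 6 (rule 86): 010001100101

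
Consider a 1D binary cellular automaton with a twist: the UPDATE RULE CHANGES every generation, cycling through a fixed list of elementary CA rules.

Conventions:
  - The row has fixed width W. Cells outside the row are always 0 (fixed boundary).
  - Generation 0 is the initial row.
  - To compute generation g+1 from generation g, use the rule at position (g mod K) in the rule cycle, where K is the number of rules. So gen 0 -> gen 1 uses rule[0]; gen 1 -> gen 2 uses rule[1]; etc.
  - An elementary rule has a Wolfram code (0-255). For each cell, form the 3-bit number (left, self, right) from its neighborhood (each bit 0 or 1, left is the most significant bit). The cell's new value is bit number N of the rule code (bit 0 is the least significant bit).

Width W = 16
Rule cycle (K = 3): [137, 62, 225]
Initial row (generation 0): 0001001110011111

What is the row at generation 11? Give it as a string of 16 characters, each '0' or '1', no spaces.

Answer: 0011000001110111

Derivation:
Gen 0: 0001001110011111
Gen 1 (rule 137): 1100001100011110
Gen 2 (rule 62): 1010011010110001
Gen 3 (rule 225): 0100001101010100
Gen 4 (rule 137): 0001101000000001
Gen 5 (rule 62): 0011011100000011
Gen 6 (rule 225): 1001101101111001
Gen 7 (rule 137): 0001001001110000
Gen 8 (rule 62): 0011111111001000
Gen 9 (rule 225): 1001111111000011
Gen 10 (rule 137): 0001111110011010
Gen 11 (rule 62): 0011000001110111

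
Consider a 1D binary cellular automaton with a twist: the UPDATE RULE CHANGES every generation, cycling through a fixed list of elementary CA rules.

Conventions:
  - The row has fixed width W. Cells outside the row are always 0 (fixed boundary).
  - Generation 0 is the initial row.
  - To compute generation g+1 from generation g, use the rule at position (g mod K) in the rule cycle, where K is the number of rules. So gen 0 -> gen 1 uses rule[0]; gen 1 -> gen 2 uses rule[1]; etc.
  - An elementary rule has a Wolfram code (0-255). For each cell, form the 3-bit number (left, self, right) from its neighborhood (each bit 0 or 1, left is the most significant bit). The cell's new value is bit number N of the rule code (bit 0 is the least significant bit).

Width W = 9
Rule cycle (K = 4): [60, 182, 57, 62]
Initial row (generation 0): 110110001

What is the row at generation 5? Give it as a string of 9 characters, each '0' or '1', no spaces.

Gen 0: 110110001
Gen 1 (rule 60): 101101001
Gen 2 (rule 182): 110011111
Gen 3 (rule 57): 101010000
Gen 4 (rule 62): 111111000
Gen 5 (rule 60): 100000100

Answer: 100000100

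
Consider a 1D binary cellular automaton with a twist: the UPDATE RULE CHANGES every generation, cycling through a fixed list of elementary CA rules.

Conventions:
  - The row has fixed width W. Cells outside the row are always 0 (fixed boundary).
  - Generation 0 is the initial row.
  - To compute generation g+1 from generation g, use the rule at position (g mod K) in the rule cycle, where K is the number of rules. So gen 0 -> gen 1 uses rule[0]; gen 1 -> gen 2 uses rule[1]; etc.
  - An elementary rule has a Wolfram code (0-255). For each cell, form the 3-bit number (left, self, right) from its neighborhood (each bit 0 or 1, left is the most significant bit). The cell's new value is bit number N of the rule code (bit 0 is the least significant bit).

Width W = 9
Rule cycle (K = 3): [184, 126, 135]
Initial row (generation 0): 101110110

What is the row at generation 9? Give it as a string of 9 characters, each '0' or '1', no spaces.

Gen 0: 101110110
Gen 1 (rule 184): 011101101
Gen 2 (rule 126): 110111111
Gen 3 (rule 135): 000011110
Gen 4 (rule 184): 000011101
Gen 5 (rule 126): 000110111
Gen 6 (rule 135): 111000010
Gen 7 (rule 184): 110100001
Gen 8 (rule 126): 111110011
Gen 9 (rule 135): 011100100

Answer: 011100100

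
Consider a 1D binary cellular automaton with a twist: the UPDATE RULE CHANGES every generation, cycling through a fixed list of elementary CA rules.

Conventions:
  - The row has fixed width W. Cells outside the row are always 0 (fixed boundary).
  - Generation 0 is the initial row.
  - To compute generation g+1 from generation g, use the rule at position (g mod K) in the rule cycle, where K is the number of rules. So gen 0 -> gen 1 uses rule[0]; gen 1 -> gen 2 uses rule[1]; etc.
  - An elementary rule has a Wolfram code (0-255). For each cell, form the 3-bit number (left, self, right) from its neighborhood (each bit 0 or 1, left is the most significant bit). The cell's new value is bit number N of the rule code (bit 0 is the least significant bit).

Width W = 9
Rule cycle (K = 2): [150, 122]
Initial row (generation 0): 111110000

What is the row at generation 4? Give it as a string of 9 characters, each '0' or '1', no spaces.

Answer: 000001111

Derivation:
Gen 0: 111110000
Gen 1 (rule 150): 011101000
Gen 2 (rule 122): 110110100
Gen 3 (rule 150): 000000110
Gen 4 (rule 122): 000001111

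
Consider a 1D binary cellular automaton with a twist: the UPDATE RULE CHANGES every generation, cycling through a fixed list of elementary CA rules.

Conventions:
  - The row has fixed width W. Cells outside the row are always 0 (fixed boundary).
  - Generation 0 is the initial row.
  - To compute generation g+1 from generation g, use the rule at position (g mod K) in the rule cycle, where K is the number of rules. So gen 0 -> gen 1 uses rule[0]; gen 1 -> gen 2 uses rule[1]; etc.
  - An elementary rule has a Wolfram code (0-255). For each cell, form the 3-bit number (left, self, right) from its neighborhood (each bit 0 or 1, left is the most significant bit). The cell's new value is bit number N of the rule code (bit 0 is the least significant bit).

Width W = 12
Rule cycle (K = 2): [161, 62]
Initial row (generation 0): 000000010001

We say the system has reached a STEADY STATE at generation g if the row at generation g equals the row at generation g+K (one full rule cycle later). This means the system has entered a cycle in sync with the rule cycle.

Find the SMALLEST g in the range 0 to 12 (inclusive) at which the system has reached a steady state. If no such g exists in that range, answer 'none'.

Answer: none

Derivation:
Gen 0: 000000010001
Gen 1 (rule 161): 111111000100
Gen 2 (rule 62): 100000101110
Gen 3 (rule 161): 001110010100
Gen 4 (rule 62): 011001111110
Gen 5 (rule 161): 000000111100
Gen 6 (rule 62): 000001100010
Gen 7 (rule 161): 111100001000
Gen 8 (rule 62): 100010011100
Gen 9 (rule 161): 001000001001
Gen 10 (rule 62): 011100011111
Gen 11 (rule 161): 001001001110
Gen 12 (rule 62): 011111111001
Gen 13 (rule 161): 001111110000
Gen 14 (rule 62): 011000001000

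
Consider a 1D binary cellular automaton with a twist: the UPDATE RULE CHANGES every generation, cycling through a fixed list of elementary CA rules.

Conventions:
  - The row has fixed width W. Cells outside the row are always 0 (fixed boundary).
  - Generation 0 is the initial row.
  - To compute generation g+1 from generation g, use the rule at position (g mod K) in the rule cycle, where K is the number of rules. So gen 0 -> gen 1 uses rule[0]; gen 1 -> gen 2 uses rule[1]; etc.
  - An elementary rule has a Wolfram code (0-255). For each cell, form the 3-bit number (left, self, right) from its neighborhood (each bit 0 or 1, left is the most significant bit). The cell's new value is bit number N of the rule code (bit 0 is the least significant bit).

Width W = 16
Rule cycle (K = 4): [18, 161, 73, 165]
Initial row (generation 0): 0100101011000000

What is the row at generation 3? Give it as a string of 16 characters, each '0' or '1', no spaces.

Answer: 0001010010101001

Derivation:
Gen 0: 0100101011000000
Gen 1 (rule 18): 1011000000100000
Gen 2 (rule 161): 0100011110001111
Gen 3 (rule 73): 0001010010101001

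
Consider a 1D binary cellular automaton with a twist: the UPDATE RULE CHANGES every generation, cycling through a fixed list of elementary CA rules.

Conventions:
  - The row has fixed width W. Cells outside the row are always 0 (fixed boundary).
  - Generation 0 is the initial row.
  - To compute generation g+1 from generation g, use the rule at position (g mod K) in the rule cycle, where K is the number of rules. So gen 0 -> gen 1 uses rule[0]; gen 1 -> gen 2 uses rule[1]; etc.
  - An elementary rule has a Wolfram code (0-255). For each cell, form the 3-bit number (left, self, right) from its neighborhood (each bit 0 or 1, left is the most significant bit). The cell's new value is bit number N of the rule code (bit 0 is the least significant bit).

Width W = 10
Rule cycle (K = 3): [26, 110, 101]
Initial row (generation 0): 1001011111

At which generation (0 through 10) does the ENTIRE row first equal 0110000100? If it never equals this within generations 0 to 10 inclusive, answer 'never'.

Gen 0: 1001011111
Gen 1 (rule 26): 0110010000
Gen 2 (rule 110): 1110110000
Gen 3 (rule 101): 0011010111
Gen 4 (rule 26): 0110000100
Gen 5 (rule 110): 1110001100
Gen 6 (rule 101): 0010100101
Gen 7 (rule 26): 0100011000
Gen 8 (rule 110): 1100111000
Gen 9 (rule 101): 0100001011
Gen 10 (rule 26): 1010010010

Answer: 4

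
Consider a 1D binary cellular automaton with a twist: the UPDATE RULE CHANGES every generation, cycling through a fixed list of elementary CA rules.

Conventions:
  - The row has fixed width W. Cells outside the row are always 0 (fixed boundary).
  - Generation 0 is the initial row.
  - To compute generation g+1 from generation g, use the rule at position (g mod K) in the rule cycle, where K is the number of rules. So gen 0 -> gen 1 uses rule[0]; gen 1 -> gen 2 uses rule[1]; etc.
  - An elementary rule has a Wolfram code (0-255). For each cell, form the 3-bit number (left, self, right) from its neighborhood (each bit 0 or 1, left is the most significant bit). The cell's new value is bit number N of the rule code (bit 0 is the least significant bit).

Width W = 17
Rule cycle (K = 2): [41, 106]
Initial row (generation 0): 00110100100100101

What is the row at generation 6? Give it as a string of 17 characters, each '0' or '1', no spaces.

Answer: 00010011001000000

Derivation:
Gen 0: 00110100100100101
Gen 1 (rule 41): 10101000000000010
Gen 2 (rule 106): 01010000000000100
Gen 3 (rule 41): 00100111111110001
Gen 4 (rule 106): 01001100000010010
Gen 5 (rule 41): 00001001111000000
Gen 6 (rule 106): 00010011001000000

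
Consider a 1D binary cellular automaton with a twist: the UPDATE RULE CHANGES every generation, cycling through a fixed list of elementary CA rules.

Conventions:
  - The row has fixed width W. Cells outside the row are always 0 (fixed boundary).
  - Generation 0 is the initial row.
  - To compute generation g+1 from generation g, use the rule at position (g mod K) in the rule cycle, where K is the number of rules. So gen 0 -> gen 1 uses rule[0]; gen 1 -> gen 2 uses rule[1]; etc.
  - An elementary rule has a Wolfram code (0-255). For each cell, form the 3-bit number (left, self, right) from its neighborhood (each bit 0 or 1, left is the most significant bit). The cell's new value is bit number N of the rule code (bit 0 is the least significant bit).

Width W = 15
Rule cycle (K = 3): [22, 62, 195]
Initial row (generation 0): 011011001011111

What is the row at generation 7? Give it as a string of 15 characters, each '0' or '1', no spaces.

Answer: 000110000011100

Derivation:
Gen 0: 011011001011111
Gen 1 (rule 22): 100000111000000
Gen 2 (rule 62): 110001100100000
Gen 3 (rule 195): 010110101001111
Gen 4 (rule 22): 110000101110000
Gen 5 (rule 62): 101001111001000
Gen 6 (rule 195): 000010111010011
Gen 7 (rule 22): 000110000011100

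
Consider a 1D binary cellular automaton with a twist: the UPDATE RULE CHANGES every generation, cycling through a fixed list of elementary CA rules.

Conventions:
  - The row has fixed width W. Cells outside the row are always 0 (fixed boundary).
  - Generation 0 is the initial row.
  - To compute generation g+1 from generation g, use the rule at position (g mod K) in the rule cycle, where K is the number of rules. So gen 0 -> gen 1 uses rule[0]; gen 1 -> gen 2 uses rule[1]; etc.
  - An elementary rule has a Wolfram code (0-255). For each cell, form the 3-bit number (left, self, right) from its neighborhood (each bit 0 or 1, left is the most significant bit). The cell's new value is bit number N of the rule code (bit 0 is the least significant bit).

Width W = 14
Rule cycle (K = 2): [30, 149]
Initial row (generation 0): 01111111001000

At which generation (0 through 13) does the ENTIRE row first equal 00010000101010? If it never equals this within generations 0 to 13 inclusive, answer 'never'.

Answer: never

Derivation:
Gen 0: 01111111001000
Gen 1 (rule 30): 11000000111100
Gen 2 (rule 149): 00111110011011
Gen 3 (rule 30): 01100001110010
Gen 4 (rule 149): 00011100101011
Gen 5 (rule 30): 00110011101010
Gen 6 (rule 149): 10001001001011
Gen 7 (rule 30): 11011111111010
Gen 8 (rule 149): 00001111110011
Gen 9 (rule 30): 00011000001110
Gen 10 (rule 149): 11000111100101
Gen 11 (rule 30): 10101100011101
Gen 12 (rule 149): 10100011001001
Gen 13 (rule 30): 10110110111111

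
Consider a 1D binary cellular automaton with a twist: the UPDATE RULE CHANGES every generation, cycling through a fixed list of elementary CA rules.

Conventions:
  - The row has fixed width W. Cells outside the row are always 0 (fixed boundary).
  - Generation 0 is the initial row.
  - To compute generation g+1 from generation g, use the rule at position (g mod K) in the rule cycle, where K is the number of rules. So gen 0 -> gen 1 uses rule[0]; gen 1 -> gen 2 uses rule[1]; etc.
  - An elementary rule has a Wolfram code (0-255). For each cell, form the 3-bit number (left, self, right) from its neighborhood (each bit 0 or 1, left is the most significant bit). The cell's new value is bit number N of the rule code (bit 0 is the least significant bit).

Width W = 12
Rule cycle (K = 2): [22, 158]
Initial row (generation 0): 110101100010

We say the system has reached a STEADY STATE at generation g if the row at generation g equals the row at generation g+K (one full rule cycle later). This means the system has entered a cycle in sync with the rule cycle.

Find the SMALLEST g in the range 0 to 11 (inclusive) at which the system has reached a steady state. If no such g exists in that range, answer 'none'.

Answer: 9

Derivation:
Gen 0: 110101100010
Gen 1 (rule 22): 000100010111
Gen 2 (rule 158): 001110110110
Gen 3 (rule 22): 010000000001
Gen 4 (rule 158): 111000000011
Gen 5 (rule 22): 000100000100
Gen 6 (rule 158): 001110001110
Gen 7 (rule 22): 010001010001
Gen 8 (rule 158): 111011011011
Gen 9 (rule 22): 000000000000
Gen 10 (rule 158): 000000000000
Gen 11 (rule 22): 000000000000
Gen 12 (rule 158): 000000000000
Gen 13 (rule 22): 000000000000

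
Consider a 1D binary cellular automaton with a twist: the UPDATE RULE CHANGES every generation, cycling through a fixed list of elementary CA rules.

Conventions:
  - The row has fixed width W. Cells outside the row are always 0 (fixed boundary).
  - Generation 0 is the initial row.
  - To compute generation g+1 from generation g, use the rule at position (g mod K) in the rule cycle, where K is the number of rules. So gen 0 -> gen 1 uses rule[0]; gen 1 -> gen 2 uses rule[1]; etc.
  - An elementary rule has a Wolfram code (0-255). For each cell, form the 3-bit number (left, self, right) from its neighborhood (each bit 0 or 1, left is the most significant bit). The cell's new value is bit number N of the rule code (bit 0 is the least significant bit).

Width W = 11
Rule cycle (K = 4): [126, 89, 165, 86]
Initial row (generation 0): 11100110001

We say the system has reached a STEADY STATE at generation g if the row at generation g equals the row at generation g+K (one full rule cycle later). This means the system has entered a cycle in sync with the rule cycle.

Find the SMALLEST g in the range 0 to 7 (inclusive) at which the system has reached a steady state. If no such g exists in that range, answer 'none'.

Gen 0: 11100110001
Gen 1 (rule 126): 10111111011
Gen 2 (rule 89): 00100001011
Gen 3 (rule 165): 10101101100
Gen 4 (rule 86): 10100100110
Gen 5 (rule 126): 11111111111
Gen 6 (rule 89): 10000000001
Gen 7 (rule 165): 10111111101
Gen 8 (rule 86): 10000000101
Gen 9 (rule 126): 11000001111
Gen 10 (rule 89): 11111101001
Gen 11 (rule 165): 01111011001

Answer: none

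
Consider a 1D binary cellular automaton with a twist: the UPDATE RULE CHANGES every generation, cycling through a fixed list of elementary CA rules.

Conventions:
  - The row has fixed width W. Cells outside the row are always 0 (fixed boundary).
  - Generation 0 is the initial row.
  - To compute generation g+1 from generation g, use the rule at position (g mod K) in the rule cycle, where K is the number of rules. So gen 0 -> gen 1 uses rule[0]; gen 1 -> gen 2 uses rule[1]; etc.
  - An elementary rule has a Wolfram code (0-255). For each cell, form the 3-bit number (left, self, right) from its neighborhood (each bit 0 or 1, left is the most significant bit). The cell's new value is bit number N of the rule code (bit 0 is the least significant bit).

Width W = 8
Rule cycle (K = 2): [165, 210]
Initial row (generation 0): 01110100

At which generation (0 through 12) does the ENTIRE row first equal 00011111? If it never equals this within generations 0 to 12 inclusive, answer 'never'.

Answer: 6

Derivation:
Gen 0: 01110100
Gen 1 (rule 165): 00101101
Gen 2 (rule 210): 01000100
Gen 3 (rule 165): 01010101
Gen 4 (rule 210): 10000000
Gen 5 (rule 165): 10111111
Gen 6 (rule 210): 00011111
Gen 7 (rule 165): 11001110
Gen 8 (rule 210): 01110111
Gen 9 (rule 165): 00101010
Gen 10 (rule 210): 01000001
Gen 11 (rule 165): 01011101
Gen 12 (rule 210): 10001100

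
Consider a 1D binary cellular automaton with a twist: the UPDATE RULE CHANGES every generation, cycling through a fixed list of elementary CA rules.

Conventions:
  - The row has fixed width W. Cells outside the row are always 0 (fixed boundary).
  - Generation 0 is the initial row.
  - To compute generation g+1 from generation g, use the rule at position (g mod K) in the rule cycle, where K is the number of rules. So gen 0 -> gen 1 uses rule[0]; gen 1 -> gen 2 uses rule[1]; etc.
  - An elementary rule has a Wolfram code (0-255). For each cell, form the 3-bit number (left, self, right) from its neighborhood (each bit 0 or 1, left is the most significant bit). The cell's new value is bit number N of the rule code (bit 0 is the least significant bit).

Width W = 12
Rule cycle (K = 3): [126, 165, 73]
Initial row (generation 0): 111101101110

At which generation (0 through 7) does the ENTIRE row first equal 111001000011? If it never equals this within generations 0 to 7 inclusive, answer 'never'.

Answer: never

Derivation:
Gen 0: 111101101110
Gen 1 (rule 126): 100111111011
Gen 2 (rule 165): 100011110100
Gen 3 (rule 73): 001010010001
Gen 4 (rule 126): 011111111011
Gen 5 (rule 165): 001111110100
Gen 6 (rule 73): 101000010001
Gen 7 (rule 126): 111100111011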